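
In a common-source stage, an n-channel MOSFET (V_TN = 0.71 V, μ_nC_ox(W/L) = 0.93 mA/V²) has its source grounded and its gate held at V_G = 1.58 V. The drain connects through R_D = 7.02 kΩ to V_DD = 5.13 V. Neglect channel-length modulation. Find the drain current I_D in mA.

V_GS = V_G = 1.58 V, so V_ov = 1.58 − 0.71 = 0.87 V.
Assume saturation: I_D = ½ k_n V_ov² = 0.5 × 0.93 × 0.87² = 0.352 mA, giving V_DS = V_DD − I_D R_D = 5.13 − 0.352 × 7.02 = 2.66 V.
V_DS = 2.66 V ≥ V_ov = 0.87 V, confirming saturation.

I_D = 0.352 mA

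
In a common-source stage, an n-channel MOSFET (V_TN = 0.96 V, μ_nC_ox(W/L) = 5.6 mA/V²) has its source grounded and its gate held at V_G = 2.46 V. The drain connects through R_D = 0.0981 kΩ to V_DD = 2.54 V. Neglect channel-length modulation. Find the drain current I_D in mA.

V_GS = V_G = 2.46 V, so V_ov = 2.46 − 0.96 = 1.5 V.
Assume saturation: I_D = ½ k_n V_ov² = 0.5 × 5.6 × 1.5² = 6.3 mA, giving V_DS = V_DD − I_D R_D = 2.54 − 6.3 × 0.0981 = 1.92 V.
V_DS = 1.92 V ≥ V_ov = 1.5 V, confirming saturation.

I_D = 6.30 mA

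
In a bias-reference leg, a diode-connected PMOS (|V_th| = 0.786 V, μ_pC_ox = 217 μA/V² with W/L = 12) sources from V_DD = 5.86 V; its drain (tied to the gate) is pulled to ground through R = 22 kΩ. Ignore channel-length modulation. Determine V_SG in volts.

With gate tied to drain, V_SG = V_SD ≥ V_SG − |V_th|, so the device is in saturation.
k_p = μ_pC_ox · (W/L) = 2.604 mA/V².
KCL at the drain: ½ k_p (V_SG − |V_th|)² = (V_DD − V_SG)/R.
Let x = V_SG − 0.786. Then 28.6 x² + x − 5.074 = 0, giving x = 0.404 V (positive root), so V_SG = 1.19 V.
I_D = (V_DD − V_SG)/R = (5.86 − 1.19) / 22 = 0.212 mA.

V_SG = 1.19 V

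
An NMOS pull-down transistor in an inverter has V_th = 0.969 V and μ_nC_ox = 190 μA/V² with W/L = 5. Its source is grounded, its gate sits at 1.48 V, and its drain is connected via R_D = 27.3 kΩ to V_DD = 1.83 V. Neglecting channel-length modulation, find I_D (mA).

I_D = 0.0616 mA

V_GS = V_G = 1.48 V, so V_ov = 1.48 − 0.969 = 0.511 V.
k_n = μ_nC_ox · (W/L) = 0.95 mA/V².
Assume saturation: I_D = ½ k_n V_ov² = 0.5 × 0.95 × 0.511² = 0.124 mA, giving V_DS = V_DD − I_D R_D = 1.83 − 0.124 × 27.3 = -1.56 V.
But -1.56 V < V_ov = 0.511 V, so the device is actually in triode.
In triode I_D = k_n[V_ov V_DS − ½ V_DS²] and I_D = (V_DD − V_DS)/R_D. Equating: 13 V_DS² − 14.25 V_DS + 1.83 = 0, giving V_DS = 0.148 V (the root below V_ov).
I_D = (1.83 − 0.148) / 27.3 = 0.0616 mA.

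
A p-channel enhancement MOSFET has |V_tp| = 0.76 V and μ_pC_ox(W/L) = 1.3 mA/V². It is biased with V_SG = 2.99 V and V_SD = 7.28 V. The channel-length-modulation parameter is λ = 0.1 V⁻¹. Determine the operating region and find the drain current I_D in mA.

V_ov = V_SG − |V_tp| = 2.99 − 0.76 = 2.23 V.
Since V_SD = 7.28 V ≥ V_ov = 2.23 V, the device is in saturation.
I_D = ½ k_p V_ov² (1 + λ V_SD) = 0.5 × 1.3 × 2.23² × (1 + 0.1 × 7.28) = 5.59 mA.

Saturation; I_D = 5.59 mA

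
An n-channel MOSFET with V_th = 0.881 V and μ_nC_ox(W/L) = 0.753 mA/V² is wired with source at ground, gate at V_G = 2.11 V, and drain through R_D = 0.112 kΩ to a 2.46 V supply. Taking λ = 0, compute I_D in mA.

V_GS = V_G = 2.11 V, so V_ov = 2.11 − 0.881 = 1.23 V.
Assume saturation: I_D = ½ k_n V_ov² = 0.5 × 0.753 × 1.23² = 0.569 mA, giving V_DS = V_DD − I_D R_D = 2.46 − 0.569 × 0.112 = 2.4 V.
V_DS = 2.4 V ≥ V_ov = 1.23 V, confirming saturation.

I_D = 0.569 mA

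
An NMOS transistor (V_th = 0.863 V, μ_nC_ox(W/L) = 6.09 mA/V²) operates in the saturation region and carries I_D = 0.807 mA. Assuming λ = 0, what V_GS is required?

In saturation I_D = ½ k_n (V_GS − V_th)², so V_GS − V_th = √(2 I_D / k_n) = √(2 × 0.807 / 6.09) = 0.515 V.
V_GS = 0.863 + 0.515 = 1.38 V.

V_GS = 1.38 V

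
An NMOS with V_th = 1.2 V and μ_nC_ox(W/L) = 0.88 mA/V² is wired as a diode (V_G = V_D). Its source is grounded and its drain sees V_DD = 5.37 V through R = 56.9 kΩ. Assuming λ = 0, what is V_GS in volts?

V_GS = 1.59 V

With gate tied to drain, V_GS = V_DS ≥ V_GS − V_th, so the device is in saturation.
KCL at the drain: ½ k_n (V_GS − V_th)² = (V_DD − V_GS)/R.
Let x = V_GS − 1.2. Then 25 x² + x − 4.17 = 0, giving x = 0.389 V (positive root), so V_GS = 1.59 V.
I_D = (V_DD − V_GS)/R = (5.37 − 1.59) / 56.9 = 0.0665 mA.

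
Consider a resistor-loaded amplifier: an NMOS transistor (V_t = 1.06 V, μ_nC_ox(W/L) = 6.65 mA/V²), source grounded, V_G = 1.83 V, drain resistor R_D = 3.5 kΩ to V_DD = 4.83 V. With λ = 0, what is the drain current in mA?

I_D = 1.29 mA

V_GS = V_G = 1.83 V, so V_ov = 1.83 − 1.06 = 0.77 V.
Assume saturation: I_D = ½ k_n V_ov² = 0.5 × 6.65 × 0.77² = 1.97 mA, giving V_DS = V_DD − I_D R_D = 4.83 − 1.97 × 3.5 = -2.07 V.
But -2.07 V < V_ov = 0.77 V, so the device is actually in triode.
In triode I_D = k_n[V_ov V_DS − ½ V_DS²] and I_D = (V_DD − V_DS)/R_D. Equating: 11.6 V_DS² − 18.92 V_DS + 4.83 = 0, giving V_DS = 0.317 V (the root below V_ov).
I_D = (4.83 − 0.317) / 3.5 = 1.29 mA.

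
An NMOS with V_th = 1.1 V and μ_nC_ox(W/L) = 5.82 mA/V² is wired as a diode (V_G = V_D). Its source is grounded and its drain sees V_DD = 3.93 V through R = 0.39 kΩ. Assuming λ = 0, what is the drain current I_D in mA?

With gate tied to drain, V_GS = V_DS ≥ V_GS − V_th, so the device is in saturation.
KCL at the drain: ½ k_n (V_GS − V_th)² = (V_DD − V_GS)/R.
Let x = V_GS − 1.1. Then 1.13 x² + x − 2.83 = 0, giving x = 1.2 V (positive root), so V_GS = 2.3 V.
I_D = (V_DD − V_GS)/R = (3.93 − 2.3) / 0.39 = 4.18 mA.

I_D = 4.18 mA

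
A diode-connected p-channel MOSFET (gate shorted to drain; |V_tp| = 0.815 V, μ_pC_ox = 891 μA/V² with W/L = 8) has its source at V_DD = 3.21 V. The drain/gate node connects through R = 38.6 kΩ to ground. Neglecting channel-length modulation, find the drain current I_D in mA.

With gate tied to drain, V_SG = V_SD ≥ V_SG − |V_tp|, so the device is in saturation.
k_p = μ_pC_ox · (W/L) = 7.128 mA/V².
KCL at the drain: ½ k_p (V_SG − |V_tp|)² = (V_DD − V_SG)/R.
Let x = V_SG − 0.815. Then 138 x² + x − 2.395 = 0, giving x = 0.128 V (positive root), so V_SG = 0.943 V.
I_D = (V_DD − V_SG)/R = (3.21 − 0.943) / 38.6 = 0.0587 mA.

I_D = 0.0587 mA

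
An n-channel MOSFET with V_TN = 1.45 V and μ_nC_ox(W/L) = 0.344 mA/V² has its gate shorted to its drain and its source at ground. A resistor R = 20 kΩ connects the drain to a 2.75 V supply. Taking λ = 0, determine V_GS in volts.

With gate tied to drain, V_GS = V_DS ≥ V_GS − V_TN, so the device is in saturation.
KCL at the drain: ½ k_n (V_GS − V_TN)² = (V_DD − V_GS)/R.
Let x = V_GS − 1.45. Then 3.44 x² + x − 1.3 = 0, giving x = 0.486 V (positive root), so V_GS = 1.94 V.
I_D = (V_DD − V_GS)/R = (2.75 − 1.94) / 20 = 0.0407 mA.

V_GS = 1.94 V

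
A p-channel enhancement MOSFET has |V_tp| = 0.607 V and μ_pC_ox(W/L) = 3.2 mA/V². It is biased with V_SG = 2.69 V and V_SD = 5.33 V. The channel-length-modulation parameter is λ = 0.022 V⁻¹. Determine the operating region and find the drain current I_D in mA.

Saturation; I_D = 7.76 mA

V_ov = V_SG − |V_tp| = 2.69 − 0.607 = 2.08 V.
Since V_SD = 5.33 V ≥ V_ov = 2.08 V, the device is in saturation.
I_D = ½ k_p V_ov² (1 + λ V_SD) = 0.5 × 3.2 × 2.08² × (1 + 0.022 × 5.33) = 7.76 mA.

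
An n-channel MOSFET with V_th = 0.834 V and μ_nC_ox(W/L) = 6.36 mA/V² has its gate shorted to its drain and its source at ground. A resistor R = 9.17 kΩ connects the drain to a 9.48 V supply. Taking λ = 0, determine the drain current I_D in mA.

I_D = 0.885 mA

With gate tied to drain, V_GS = V_DS ≥ V_GS − V_th, so the device is in saturation.
KCL at the drain: ½ k_n (V_GS − V_th)² = (V_DD − V_GS)/R.
Let x = V_GS − 0.834. Then 29.2 x² + x − 8.646 = 0, giving x = 0.528 V (positive root), so V_GS = 1.36 V.
I_D = (V_DD − V_GS)/R = (9.48 − 1.36) / 9.17 = 0.885 mA.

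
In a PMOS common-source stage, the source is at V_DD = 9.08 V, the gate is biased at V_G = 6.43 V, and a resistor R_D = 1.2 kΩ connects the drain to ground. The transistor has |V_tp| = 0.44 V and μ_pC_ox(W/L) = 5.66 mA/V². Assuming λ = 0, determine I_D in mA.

I_D = 7.02 mA

V_SG = V_DD − V_G = 9.08 − 6.43 = 2.65 V, so V_ov = 2.65 − 0.44 = 2.21 V.
Assume saturation: I_D = ½ k_p V_ov² = 0.5 × 5.66 × 2.21² = 13.8 mA, giving V_SD = V_DD − I_D R_D = 9.08 − 13.8 × 1.2 = -7.51 V.
But -7.51 V < V_ov = 2.21 V, so the device is actually in triode.
In triode I_D = k_p[V_ov V_SD − ½ V_SD²] and I_D = (V_DD − V_SD)/R_D. Equating: 3.4 V_SD² − 16.01 V_SD + 9.08 = 0, giving V_SD = 0.659 V (the root below V_ov).
I_D = (9.08 − 0.659) / 1.2 = 7.02 mA.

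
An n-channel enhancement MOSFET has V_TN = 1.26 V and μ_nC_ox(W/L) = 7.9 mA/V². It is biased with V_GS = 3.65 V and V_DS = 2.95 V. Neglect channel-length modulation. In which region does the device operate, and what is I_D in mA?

V_ov = V_GS − V_TN = 3.65 − 1.26 = 2.39 V.
Since V_DS = 2.95 V ≥ V_ov = 2.39 V, the device is in saturation.
I_D = ½ k_n V_ov² = 0.5 × 7.9 × 2.39² = 22.6 mA.

Saturation; I_D = 22.6 mA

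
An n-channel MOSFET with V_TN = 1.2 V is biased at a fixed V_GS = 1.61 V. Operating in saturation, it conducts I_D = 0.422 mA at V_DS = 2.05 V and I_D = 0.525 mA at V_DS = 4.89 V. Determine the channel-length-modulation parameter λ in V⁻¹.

λ = 0.104 V⁻¹

With V_GS fixed, I_D ∝ (1 + λ V_DS) in saturation, so I_D2/I_D1 = (1 + λ V_DS2)/(1 + λ V_DS1).
0.525/0.422 = 1.244 = (1 + 4.89 λ)/(1 + 2.05 λ).
Solving: λ (I_D1 V_DS2 − I_D2 V_DS1) = I_D2 − I_D1, so λ = (0.525 − 0.422) / (0.422 × 4.89 − 0.525 × 2.05) = 0.103 / 0.987 = 0.104 V⁻¹.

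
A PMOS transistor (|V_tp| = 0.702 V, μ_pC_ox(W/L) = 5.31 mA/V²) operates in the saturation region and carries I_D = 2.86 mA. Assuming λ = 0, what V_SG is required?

V_SG = 1.74 V

In saturation I_D = ½ k_p (V_SG − |V_tp|)², so V_SG − |V_tp| = √(2 I_D / k_p) = √(2 × 2.86 / 5.31) = 1.04 V.
V_SG = 0.702 + 1.04 = 1.74 V.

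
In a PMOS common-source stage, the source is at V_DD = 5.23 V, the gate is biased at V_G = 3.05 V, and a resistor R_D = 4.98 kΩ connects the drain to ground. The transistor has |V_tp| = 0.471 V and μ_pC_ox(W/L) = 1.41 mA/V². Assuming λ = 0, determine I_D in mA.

V_SG = V_DD − V_G = 5.23 − 3.05 = 2.18 V, so V_ov = 2.18 − 0.471 = 1.71 V.
Assume saturation: I_D = ½ k_p V_ov² = 0.5 × 1.41 × 1.71² = 2.06 mA, giving V_SD = V_DD − I_D R_D = 5.23 − 2.06 × 4.98 = -5.02 V.
But -5.02 V < V_ov = 1.71 V, so the device is actually in triode.
In triode I_D = k_p[V_ov V_SD − ½ V_SD²] and I_D = (V_DD − V_SD)/R_D. Equating: 3.51 V_SD² − 13 V_SD + 5.23 = 0, giving V_SD = 0.459 V (the root below V_ov).
I_D = (5.23 − 0.459) / 4.98 = 0.958 mA.

I_D = 0.958 mA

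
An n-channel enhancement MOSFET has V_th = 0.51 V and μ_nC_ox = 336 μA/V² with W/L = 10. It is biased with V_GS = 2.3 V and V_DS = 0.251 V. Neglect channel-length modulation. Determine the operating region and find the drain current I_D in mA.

Triode; I_D = 1.40 mA

k_n = μ_nC_ox · (W/L) = 3.36 mA/V².
V_ov = V_GS − V_th = 2.3 − 0.51 = 1.79 V.
Since V_DS = 0.251 V < V_ov = 1.79 V, the device is in the triode region.
I_D = k_n [V_ov · V_DS − ½ V_DS²] = 3.36 × [1.79 × 0.251 − 0.5 × 0.251²] = 1.4 mA.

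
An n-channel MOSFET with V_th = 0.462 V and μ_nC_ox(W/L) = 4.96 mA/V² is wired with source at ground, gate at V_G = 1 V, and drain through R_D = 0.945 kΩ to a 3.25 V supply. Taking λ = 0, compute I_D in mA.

I_D = 0.718 mA

V_GS = V_G = 1 V, so V_ov = 1 − 0.462 = 0.538 V.
Assume saturation: I_D = ½ k_n V_ov² = 0.5 × 4.96 × 0.538² = 0.718 mA, giving V_DS = V_DD − I_D R_D = 3.25 − 0.718 × 0.945 = 2.57 V.
V_DS = 2.57 V ≥ V_ov = 0.538 V, confirming saturation.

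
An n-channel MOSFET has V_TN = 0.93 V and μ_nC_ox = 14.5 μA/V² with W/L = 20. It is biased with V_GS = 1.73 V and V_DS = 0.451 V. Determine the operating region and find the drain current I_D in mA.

k_n = μ_nC_ox · (W/L) = 0.29 mA/V².
V_ov = V_GS − V_TN = 1.73 − 0.93 = 0.8 V.
Since V_DS = 0.451 V < V_ov = 0.8 V, the device is in the triode region.
I_D = k_n [V_ov · V_DS − ½ V_DS²] = 0.29 × [0.8 × 0.451 − 0.5 × 0.451²] = 0.0751 mA.

Triode; I_D = 0.0751 mA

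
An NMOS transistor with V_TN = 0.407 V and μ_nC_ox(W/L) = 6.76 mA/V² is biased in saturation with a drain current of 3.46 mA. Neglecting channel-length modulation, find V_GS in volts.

In saturation I_D = ½ k_n (V_GS − V_TN)², so V_GS − V_TN = √(2 I_D / k_n) = √(2 × 3.46 / 6.76) = 1.01 V.
V_GS = 0.407 + 1.01 = 1.42 V.

V_GS = 1.42 V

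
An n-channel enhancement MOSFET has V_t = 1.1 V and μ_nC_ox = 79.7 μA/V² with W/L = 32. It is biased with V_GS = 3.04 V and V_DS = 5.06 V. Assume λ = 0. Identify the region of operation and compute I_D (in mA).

k_n = μ_nC_ox · (W/L) = 2.55 mA/V².
V_ov = V_GS − V_t = 3.04 − 1.1 = 1.94 V.
Since V_DS = 5.06 V ≥ V_ov = 1.94 V, the device is in saturation.
I_D = ½ k_n V_ov² = 0.5 × 2.55 × 1.94² = 4.8 mA.

Saturation; I_D = 4.80 mA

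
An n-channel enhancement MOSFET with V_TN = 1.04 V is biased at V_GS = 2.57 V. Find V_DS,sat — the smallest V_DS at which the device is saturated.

V_DS,sat = 1.53 V

The boundary between triode and saturation is V_DS = V_GS − V_TN = V_ov.
V_ov = 2.57 − 1.04 = 1.53 V.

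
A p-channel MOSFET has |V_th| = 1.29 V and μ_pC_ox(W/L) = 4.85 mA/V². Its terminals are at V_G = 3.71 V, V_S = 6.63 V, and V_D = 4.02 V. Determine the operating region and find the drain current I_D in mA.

V_SG = V_S − V_G = 6.63 − 3.71 = 2.92 V; V_SD = V_S − V_D = 6.63 − 4.02 = 2.61 V.
V_ov = V_SG − |V_th| = 2.92 − 1.29 = 1.63 V.
Since V_SD = 2.61 V ≥ V_ov = 1.63 V, the device is in saturation.
I_D = ½ k_p V_ov² = 0.5 × 4.85 × 1.63² = 6.44 mA.

Saturation; I_D = 6.44 mA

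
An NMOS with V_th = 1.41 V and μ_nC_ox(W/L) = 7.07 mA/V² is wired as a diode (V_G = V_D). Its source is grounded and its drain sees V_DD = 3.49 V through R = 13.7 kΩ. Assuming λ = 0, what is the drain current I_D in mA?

With gate tied to drain, V_GS = V_DS ≥ V_GS − V_th, so the device is in saturation.
KCL at the drain: ½ k_n (V_GS − V_th)² = (V_DD − V_GS)/R.
Let x = V_GS − 1.41. Then 48.4 x² + x − 2.08 = 0, giving x = 0.197 V (positive root), so V_GS = 1.61 V.
I_D = (V_DD − V_GS)/R = (3.49 − 1.61) / 13.7 = 0.137 mA.

I_D = 0.137 mA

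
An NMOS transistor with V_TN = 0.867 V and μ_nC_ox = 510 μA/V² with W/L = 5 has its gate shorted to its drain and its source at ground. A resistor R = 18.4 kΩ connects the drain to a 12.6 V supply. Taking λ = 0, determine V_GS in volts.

With gate tied to drain, V_GS = V_DS ≥ V_GS − V_TN, so the device is in saturation.
k_n = μ_nC_ox · (W/L) = 2.55 mA/V².
KCL at the drain: ½ k_n (V_GS − V_TN)² = (V_DD − V_GS)/R.
Let x = V_GS − 0.867. Then 23.5 x² + x − 11.73 = 0, giving x = 0.686 V (positive root), so V_GS = 1.55 V.
I_D = (V_DD − V_GS)/R = (12.6 − 1.55) / 18.4 = 0.6 mA.

V_GS = 1.55 V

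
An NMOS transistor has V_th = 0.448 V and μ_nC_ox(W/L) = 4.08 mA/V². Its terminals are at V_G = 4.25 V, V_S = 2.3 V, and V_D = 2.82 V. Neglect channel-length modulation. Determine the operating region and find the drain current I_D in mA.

Triode; I_D = 2.64 mA

V_GS = V_G − V_S = 4.25 − 2.3 = 1.95 V; V_DS = V_D − V_S = 2.82 − 2.3 = 0.52 V.
V_ov = V_GS − V_th = 1.95 − 0.448 = 1.5 V.
Since V_DS = 0.52 V < V_ov = 1.5 V, the device is in the triode region.
I_D = k_n [V_ov · V_DS − ½ V_DS²] = 4.08 × [1.5 × 0.52 − 0.5 × 0.52²] = 2.64 mA.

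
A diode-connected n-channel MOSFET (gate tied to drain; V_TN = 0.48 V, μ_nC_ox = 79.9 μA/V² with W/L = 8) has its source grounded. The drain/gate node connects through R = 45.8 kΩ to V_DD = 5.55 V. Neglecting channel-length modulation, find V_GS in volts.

With gate tied to drain, V_GS = V_DS ≥ V_GS − V_TN, so the device is in saturation.
k_n = μ_nC_ox · (W/L) = 0.6392 mA/V².
KCL at the drain: ½ k_n (V_GS − V_TN)² = (V_DD − V_GS)/R.
Let x = V_GS − 0.48. Then 14.6 x² + x − 5.07 = 0, giving x = 0.555 V (positive root), so V_GS = 1.04 V.
I_D = (V_DD − V_GS)/R = (5.55 − 1.04) / 45.8 = 0.0986 mA.

V_GS = 1.04 V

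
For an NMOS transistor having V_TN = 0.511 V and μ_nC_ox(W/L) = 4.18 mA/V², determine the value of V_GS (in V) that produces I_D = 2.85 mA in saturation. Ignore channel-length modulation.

In saturation I_D = ½ k_n (V_GS − V_TN)², so V_GS − V_TN = √(2 I_D / k_n) = √(2 × 2.85 / 4.18) = 1.17 V.
V_GS = 0.511 + 1.17 = 1.68 V.

V_GS = 1.68 V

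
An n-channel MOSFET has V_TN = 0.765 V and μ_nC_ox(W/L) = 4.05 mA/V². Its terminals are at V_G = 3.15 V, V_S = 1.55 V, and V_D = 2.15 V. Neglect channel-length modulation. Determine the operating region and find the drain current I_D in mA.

Triode; I_D = 1.30 mA

V_GS = V_G − V_S = 3.15 − 1.55 = 1.6 V; V_DS = V_D − V_S = 2.15 − 1.55 = 0.6 V.
V_ov = V_GS − V_TN = 1.6 − 0.765 = 0.835 V.
Since V_DS = 0.6 V < V_ov = 0.835 V, the device is in the triode region.
I_D = k_n [V_ov · V_DS − ½ V_DS²] = 4.05 × [0.835 × 0.6 − 0.5 × 0.6²] = 1.3 mA.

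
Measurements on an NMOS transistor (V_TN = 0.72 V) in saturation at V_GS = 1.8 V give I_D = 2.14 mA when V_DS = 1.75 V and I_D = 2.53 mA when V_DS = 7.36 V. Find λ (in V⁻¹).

With V_GS fixed, I_D ∝ (1 + λ V_DS) in saturation, so I_D2/I_D1 = (1 + λ V_DS2)/(1 + λ V_DS1).
2.53/2.14 = 1.182 = (1 + 7.36 λ)/(1 + 1.75 λ).
Solving: λ (I_D1 V_DS2 − I_D2 V_DS1) = I_D2 − I_D1, so λ = (2.53 − 2.14) / (2.14 × 7.36 − 2.53 × 1.75) = 0.39 / 11.3 = 0.0344 V⁻¹.

λ = 0.0344 V⁻¹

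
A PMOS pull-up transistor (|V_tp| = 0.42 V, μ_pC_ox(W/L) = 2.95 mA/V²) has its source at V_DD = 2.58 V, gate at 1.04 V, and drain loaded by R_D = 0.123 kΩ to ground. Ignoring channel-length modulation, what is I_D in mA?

V_SG = V_DD − V_G = 2.58 − 1.04 = 1.54 V, so V_ov = 1.54 − 0.42 = 1.12 V.
Assume saturation: I_D = ½ k_p V_ov² = 0.5 × 2.95 × 1.12² = 1.85 mA, giving V_SD = V_DD − I_D R_D = 2.58 − 1.85 × 0.123 = 2.35 V.
V_SD = 2.35 V ≥ V_ov = 1.12 V, confirming saturation.

I_D = 1.85 mA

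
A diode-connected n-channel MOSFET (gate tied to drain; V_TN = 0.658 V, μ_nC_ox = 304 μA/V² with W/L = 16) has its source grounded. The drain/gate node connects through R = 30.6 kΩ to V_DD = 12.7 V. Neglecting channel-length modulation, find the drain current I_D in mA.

I_D = 0.381 mA

With gate tied to drain, V_GS = V_DS ≥ V_GS − V_TN, so the device is in saturation.
k_n = μ_nC_ox · (W/L) = 4.864 mA/V².
KCL at the drain: ½ k_n (V_GS − V_TN)² = (V_DD − V_GS)/R.
Let x = V_GS − 0.658. Then 74.4 x² + x − 12.04 = 0, giving x = 0.396 V (positive root), so V_GS = 1.05 V.
I_D = (V_DD − V_GS)/R = (12.7 − 1.05) / 30.6 = 0.381 mA.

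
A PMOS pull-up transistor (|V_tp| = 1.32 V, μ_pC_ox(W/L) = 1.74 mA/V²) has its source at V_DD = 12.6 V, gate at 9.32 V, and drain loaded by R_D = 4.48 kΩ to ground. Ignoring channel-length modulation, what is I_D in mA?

I_D = 2.58 mA

V_SG = V_DD − V_G = 12.6 − 9.32 = 3.28 V, so V_ov = 3.28 − 1.32 = 1.96 V.
Assume saturation: I_D = ½ k_p V_ov² = 0.5 × 1.74 × 1.96² = 3.34 mA, giving V_SD = V_DD − I_D R_D = 12.6 − 3.34 × 4.48 = -2.37 V.
But -2.37 V < V_ov = 1.96 V, so the device is actually in triode.
In triode I_D = k_p[V_ov V_SD − ½ V_SD²] and I_D = (V_DD − V_SD)/R_D. Equating: 3.9 V_SD² − 16.28 V_SD + 12.6 = 0, giving V_SD = 1.03 V (the root below V_ov).
I_D = (12.6 − 1.03) / 4.48 = 2.58 mA.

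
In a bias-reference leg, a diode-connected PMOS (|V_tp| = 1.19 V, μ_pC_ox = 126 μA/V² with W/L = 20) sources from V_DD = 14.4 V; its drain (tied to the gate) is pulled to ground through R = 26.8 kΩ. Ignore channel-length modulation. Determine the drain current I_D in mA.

I_D = 0.470 mA

With gate tied to drain, V_SG = V_SD ≥ V_SG − |V_tp|, so the device is in saturation.
k_p = μ_pC_ox · (W/L) = 2.52 mA/V².
KCL at the drain: ½ k_p (V_SG − |V_tp|)² = (V_DD − V_SG)/R.
Let x = V_SG − 1.19. Then 33.8 x² + x − 13.21 = 0, giving x = 0.611 V (positive root), so V_SG = 1.8 V.
I_D = (V_DD − V_SG)/R = (14.4 − 1.8) / 26.8 = 0.47 mA.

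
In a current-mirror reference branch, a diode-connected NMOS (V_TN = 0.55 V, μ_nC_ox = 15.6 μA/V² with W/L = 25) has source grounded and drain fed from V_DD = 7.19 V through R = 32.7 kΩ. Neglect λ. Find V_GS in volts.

V_GS = 1.50 V

With gate tied to drain, V_GS = V_DS ≥ V_GS − V_TN, so the device is in saturation.
k_n = μ_nC_ox · (W/L) = 0.39 mA/V².
KCL at the drain: ½ k_n (V_GS − V_TN)² = (V_DD − V_GS)/R.
Let x = V_GS − 0.55. Then 6.38 x² + x − 6.64 = 0, giving x = 0.945 V (positive root), so V_GS = 1.5 V.
I_D = (V_DD − V_GS)/R = (7.19 − 1.5) / 32.7 = 0.174 mA.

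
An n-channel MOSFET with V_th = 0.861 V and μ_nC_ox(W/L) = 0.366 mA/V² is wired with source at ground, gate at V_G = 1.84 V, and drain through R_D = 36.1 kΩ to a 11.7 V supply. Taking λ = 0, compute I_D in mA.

V_GS = V_G = 1.84 V, so V_ov = 1.84 − 0.861 = 0.979 V.
Assume saturation: I_D = ½ k_n V_ov² = 0.5 × 0.366 × 0.979² = 0.175 mA, giving V_DS = V_DD − I_D R_D = 11.7 − 0.175 × 36.1 = 5.37 V.
V_DS = 5.37 V ≥ V_ov = 0.979 V, confirming saturation.

I_D = 0.175 mA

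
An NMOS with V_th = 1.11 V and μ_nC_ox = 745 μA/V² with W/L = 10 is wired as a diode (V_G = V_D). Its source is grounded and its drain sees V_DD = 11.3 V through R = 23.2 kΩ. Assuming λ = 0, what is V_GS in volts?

V_GS = 1.45 V

With gate tied to drain, V_GS = V_DS ≥ V_GS − V_th, so the device is in saturation.
k_n = μ_nC_ox · (W/L) = 7.45 mA/V².
KCL at the drain: ½ k_n (V_GS − V_th)² = (V_DD − V_GS)/R.
Let x = V_GS − 1.11. Then 86.4 x² + x − 10.19 = 0, giving x = 0.338 V (positive root), so V_GS = 1.45 V.
I_D = (V_DD − V_GS)/R = (11.3 − 1.45) / 23.2 = 0.425 mA.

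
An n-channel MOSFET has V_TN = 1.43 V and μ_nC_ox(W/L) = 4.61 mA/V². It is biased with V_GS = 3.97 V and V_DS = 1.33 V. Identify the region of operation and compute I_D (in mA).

Triode; I_D = 11.5 mA

V_ov = V_GS − V_TN = 3.97 − 1.43 = 2.54 V.
Since V_DS = 1.33 V < V_ov = 2.54 V, the device is in the triode region.
I_D = k_n [V_ov · V_DS − ½ V_DS²] = 4.61 × [2.54 × 1.33 − 0.5 × 1.33²] = 11.5 mA.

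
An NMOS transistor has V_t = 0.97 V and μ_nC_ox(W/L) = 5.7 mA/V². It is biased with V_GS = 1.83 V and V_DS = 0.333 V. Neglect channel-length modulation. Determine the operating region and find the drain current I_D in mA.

V_ov = V_GS − V_t = 1.83 − 0.97 = 0.86 V.
Since V_DS = 0.333 V < V_ov = 0.86 V, the device is in the triode region.
I_D = k_n [V_ov · V_DS − ½ V_DS²] = 5.7 × [0.86 × 0.333 − 0.5 × 0.333²] = 1.32 mA.

Triode; I_D = 1.32 mA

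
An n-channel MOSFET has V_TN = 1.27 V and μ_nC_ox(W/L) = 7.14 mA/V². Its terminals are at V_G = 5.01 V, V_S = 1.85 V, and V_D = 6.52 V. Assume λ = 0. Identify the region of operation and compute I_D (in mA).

Saturation; I_D = 12.8 mA

V_GS = V_G − V_S = 5.01 − 1.85 = 3.16 V; V_DS = V_D − V_S = 6.52 − 1.85 = 4.67 V.
V_ov = V_GS − V_TN = 3.16 − 1.27 = 1.89 V.
Since V_DS = 4.67 V ≥ V_ov = 1.89 V, the device is in saturation.
I_D = ½ k_n V_ov² = 0.5 × 7.14 × 1.89² = 12.8 mA.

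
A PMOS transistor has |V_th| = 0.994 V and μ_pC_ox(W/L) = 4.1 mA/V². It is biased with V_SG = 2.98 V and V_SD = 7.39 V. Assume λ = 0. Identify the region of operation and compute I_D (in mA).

V_ov = V_SG − |V_th| = 2.98 − 0.994 = 1.99 V.
Since V_SD = 7.39 V ≥ V_ov = 1.99 V, the device is in saturation.
I_D = ½ k_p V_ov² = 0.5 × 4.1 × 1.99² = 8.09 mA.

Saturation; I_D = 8.09 mA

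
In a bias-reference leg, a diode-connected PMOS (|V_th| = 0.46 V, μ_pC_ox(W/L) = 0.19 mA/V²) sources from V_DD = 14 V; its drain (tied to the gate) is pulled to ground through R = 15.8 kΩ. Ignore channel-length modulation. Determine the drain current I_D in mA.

I_D = 0.687 mA

With gate tied to drain, V_SG = V_SD ≥ V_SG − |V_th|, so the device is in saturation.
KCL at the drain: ½ k_p (V_SG − |V_th|)² = (V_DD − V_SG)/R.
Let x = V_SG − 0.46. Then 1.5 x² + x − 13.54 = 0, giving x = 2.69 V (positive root), so V_SG = 3.15 V.
I_D = (V_DD − V_SG)/R = (14 − 3.15) / 15.8 = 0.687 mA.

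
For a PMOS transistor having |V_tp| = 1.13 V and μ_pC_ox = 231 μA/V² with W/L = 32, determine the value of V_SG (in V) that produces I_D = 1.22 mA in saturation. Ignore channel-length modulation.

k_p = μ_pC_ox · (W/L) = 7.392 mA/V².
In saturation I_D = ½ k_p (V_SG − |V_tp|)², so V_SG − |V_tp| = √(2 I_D / k_p) = √(2 × 1.22 / 7.392) = 0.575 V.
V_SG = 1.13 + 0.575 = 1.7 V.

V_SG = 1.70 V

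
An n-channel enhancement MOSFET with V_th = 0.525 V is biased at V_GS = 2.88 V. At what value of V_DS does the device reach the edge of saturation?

V_DS,sat = 2.35 V

The boundary between triode and saturation is V_DS = V_GS − V_th = V_ov.
V_ov = 2.88 − 0.525 = 2.35 V.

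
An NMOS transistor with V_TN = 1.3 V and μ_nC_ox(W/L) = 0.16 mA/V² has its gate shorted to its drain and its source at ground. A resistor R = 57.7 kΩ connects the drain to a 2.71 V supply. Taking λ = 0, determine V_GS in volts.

V_GS = 1.75 V

With gate tied to drain, V_GS = V_DS ≥ V_GS − V_TN, so the device is in saturation.
KCL at the drain: ½ k_n (V_GS − V_TN)² = (V_DD − V_GS)/R.
Let x = V_GS − 1.3. Then 4.62 x² + x − 1.41 = 0, giving x = 0.455 V (positive root), so V_GS = 1.75 V.
I_D = (V_DD − V_GS)/R = (2.71 − 1.75) / 57.7 = 0.0166 mA.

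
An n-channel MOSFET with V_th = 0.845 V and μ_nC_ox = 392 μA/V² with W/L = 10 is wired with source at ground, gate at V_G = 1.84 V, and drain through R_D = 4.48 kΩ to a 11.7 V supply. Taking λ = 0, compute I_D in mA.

I_D = 1.94 mA

V_GS = V_G = 1.84 V, so V_ov = 1.84 − 0.845 = 0.995 V.
k_n = μ_nC_ox · (W/L) = 3.92 mA/V².
Assume saturation: I_D = ½ k_n V_ov² = 0.5 × 3.92 × 0.995² = 1.94 mA, giving V_DS = V_DD − I_D R_D = 11.7 − 1.94 × 4.48 = 3.01 V.
V_DS = 3.01 V ≥ V_ov = 0.995 V, confirming saturation.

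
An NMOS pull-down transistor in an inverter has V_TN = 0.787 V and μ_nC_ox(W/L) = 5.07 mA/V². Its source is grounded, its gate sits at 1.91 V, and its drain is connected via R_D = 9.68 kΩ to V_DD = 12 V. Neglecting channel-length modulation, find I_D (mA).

V_GS = V_G = 1.91 V, so V_ov = 1.91 − 0.787 = 1.12 V.
Assume saturation: I_D = ½ k_n V_ov² = 0.5 × 5.07 × 1.12² = 3.2 mA, giving V_DS = V_DD − I_D R_D = 12 − 3.2 × 9.68 = -18.9 V.
But -18.9 V < V_ov = 1.12 V, so the device is actually in triode.
In triode I_D = k_n[V_ov V_DS − ½ V_DS²] and I_D = (V_DD − V_DS)/R_D. Equating: 24.5 V_DS² − 56.11 V_DS + 12 = 0, giving V_DS = 0.239 V (the root below V_ov).
I_D = (12 − 0.239) / 9.68 = 1.22 mA.

I_D = 1.22 mA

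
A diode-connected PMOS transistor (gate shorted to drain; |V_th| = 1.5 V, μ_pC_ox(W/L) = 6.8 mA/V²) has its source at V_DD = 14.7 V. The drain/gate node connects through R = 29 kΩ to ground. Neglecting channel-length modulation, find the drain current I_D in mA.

With gate tied to drain, V_SG = V_SD ≥ V_SG − |V_th|, so the device is in saturation.
KCL at the drain: ½ k_p (V_SG − |V_th|)² = (V_DD − V_SG)/R.
Let x = V_SG − 1.5. Then 98.6 x² + x − 13.2 = 0, giving x = 0.361 V (positive root), so V_SG = 1.86 V.
I_D = (V_DD − V_SG)/R = (14.7 − 1.86) / 29 = 0.443 mA.

I_D = 0.443 mA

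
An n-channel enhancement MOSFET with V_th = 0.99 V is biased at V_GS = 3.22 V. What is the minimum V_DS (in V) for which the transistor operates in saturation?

The boundary between triode and saturation is V_DS = V_GS − V_th = V_ov.
V_ov = 3.22 − 0.99 = 2.23 V.

V_DS,sat = 2.23 V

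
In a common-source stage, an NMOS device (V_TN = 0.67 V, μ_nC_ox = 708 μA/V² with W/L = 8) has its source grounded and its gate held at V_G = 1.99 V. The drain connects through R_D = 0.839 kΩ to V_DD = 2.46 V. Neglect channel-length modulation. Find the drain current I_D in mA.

I_D = 2.47 mA

V_GS = V_G = 1.99 V, so V_ov = 1.99 − 0.67 = 1.32 V.
k_n = μ_nC_ox · (W/L) = 5.664 mA/V².
Assume saturation: I_D = ½ k_n V_ov² = 0.5 × 5.664 × 1.32² = 4.93 mA, giving V_DS = V_DD − I_D R_D = 2.46 − 4.93 × 0.839 = -1.68 V.
But -1.68 V < V_ov = 1.32 V, so the device is actually in triode.
In triode I_D = k_n[V_ov V_DS − ½ V_DS²] and I_D = (V_DD − V_DS)/R_D. Equating: 2.38 V_DS² − 7.273 V_DS + 2.46 = 0, giving V_DS = 0.387 V (the root below V_ov).
I_D = (2.46 − 0.387) / 0.839 = 2.47 mA.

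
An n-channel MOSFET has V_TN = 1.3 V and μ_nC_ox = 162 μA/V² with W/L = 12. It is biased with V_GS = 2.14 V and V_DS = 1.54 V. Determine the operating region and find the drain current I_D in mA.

Saturation; I_D = 0.686 mA

k_n = μ_nC_ox · (W/L) = 1.944 mA/V².
V_ov = V_GS − V_TN = 2.14 − 1.3 = 0.84 V.
Since V_DS = 1.54 V ≥ V_ov = 0.84 V, the device is in saturation.
I_D = ½ k_n V_ov² = 0.5 × 1.944 × 0.84² = 0.686 mA.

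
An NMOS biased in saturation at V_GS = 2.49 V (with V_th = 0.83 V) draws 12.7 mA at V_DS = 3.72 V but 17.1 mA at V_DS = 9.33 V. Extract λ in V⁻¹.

With V_GS fixed, I_D ∝ (1 + λ V_DS) in saturation, so I_D2/I_D1 = (1 + λ V_DS2)/(1 + λ V_DS1).
17.1/12.7 = 1.346 = (1 + 9.33 λ)/(1 + 3.72 λ).
Solving: λ (I_D1 V_DS2 − I_D2 V_DS1) = I_D2 − I_D1, so λ = (17.1 − 12.7) / (12.7 × 9.33 − 17.1 × 3.72) = 4.4 / 54.9 = 0.0802 V⁻¹.

λ = 0.0802 V⁻¹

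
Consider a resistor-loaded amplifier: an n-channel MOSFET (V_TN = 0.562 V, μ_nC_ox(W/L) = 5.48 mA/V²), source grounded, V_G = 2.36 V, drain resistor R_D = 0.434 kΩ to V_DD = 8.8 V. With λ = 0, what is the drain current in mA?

I_D = 8.86 mA

V_GS = V_G = 2.36 V, so V_ov = 2.36 − 0.562 = 1.8 V.
Assume saturation: I_D = ½ k_n V_ov² = 0.5 × 5.48 × 1.8² = 8.86 mA, giving V_DS = V_DD − I_D R_D = 8.8 − 8.86 × 0.434 = 4.96 V.
V_DS = 4.96 V ≥ V_ov = 1.8 V, confirming saturation.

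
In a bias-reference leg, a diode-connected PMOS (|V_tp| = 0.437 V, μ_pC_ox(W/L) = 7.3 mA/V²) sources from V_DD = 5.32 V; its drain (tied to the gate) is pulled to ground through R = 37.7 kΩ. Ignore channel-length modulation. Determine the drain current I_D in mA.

With gate tied to drain, V_SG = V_SD ≥ V_SG − |V_tp|, so the device is in saturation.
KCL at the drain: ½ k_p (V_SG − |V_tp|)² = (V_DD − V_SG)/R.
Let x = V_SG − 0.437. Then 138 x² + x − 4.883 = 0, giving x = 0.185 V (positive root), so V_SG = 0.622 V.
I_D = (V_DD − V_SG)/R = (5.32 − 0.622) / 37.7 = 0.125 mA.

I_D = 0.125 mA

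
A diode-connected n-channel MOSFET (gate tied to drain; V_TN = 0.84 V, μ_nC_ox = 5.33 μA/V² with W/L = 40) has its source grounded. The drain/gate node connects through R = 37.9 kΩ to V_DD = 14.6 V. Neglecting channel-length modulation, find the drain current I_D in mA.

I_D = 0.318 mA

With gate tied to drain, V_GS = V_DS ≥ V_GS − V_TN, so the device is in saturation.
k_n = μ_nC_ox · (W/L) = 0.2132 mA/V².
KCL at the drain: ½ k_n (V_GS − V_TN)² = (V_DD − V_GS)/R.
Let x = V_GS − 0.84. Then 4.04 x² + x − 13.76 = 0, giving x = 1.73 V (positive root), so V_GS = 2.57 V.
I_D = (V_DD − V_GS)/R = (14.6 − 2.57) / 37.9 = 0.318 mA.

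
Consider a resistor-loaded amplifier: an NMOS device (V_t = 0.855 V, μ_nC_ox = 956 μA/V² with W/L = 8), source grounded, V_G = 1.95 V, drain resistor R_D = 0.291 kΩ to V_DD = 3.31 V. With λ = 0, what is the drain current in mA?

I_D = 4.59 mA

V_GS = V_G = 1.95 V, so V_ov = 1.95 − 0.855 = 1.09 V.
k_n = μ_nC_ox · (W/L) = 7.648 mA/V².
Assume saturation: I_D = ½ k_n V_ov² = 0.5 × 7.648 × 1.09² = 4.59 mA, giving V_DS = V_DD − I_D R_D = 3.31 − 4.59 × 0.291 = 1.98 V.
V_DS = 1.98 V ≥ V_ov = 1.09 V, confirming saturation.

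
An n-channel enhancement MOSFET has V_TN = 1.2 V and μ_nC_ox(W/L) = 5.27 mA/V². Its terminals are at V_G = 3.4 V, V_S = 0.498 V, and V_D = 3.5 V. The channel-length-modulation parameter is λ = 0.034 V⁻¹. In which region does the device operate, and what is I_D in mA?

V_GS = V_G − V_S = 3.4 − 0.498 = 2.9 V; V_DS = V_D − V_S = 3.5 − 0.498 = 3 V.
V_ov = V_GS − V_TN = 2.9 − 1.2 = 1.7 V.
Since V_DS = 3 V ≥ V_ov = 1.7 V, the device is in saturation.
I_D = ½ k_n V_ov² (1 + λ V_DS) = 0.5 × 5.27 × 1.7² × (1 + 0.034 × 3) = 8.41 mA.

Saturation; I_D = 8.41 mA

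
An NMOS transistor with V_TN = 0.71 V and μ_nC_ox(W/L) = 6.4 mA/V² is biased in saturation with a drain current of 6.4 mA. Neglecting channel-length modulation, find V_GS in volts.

V_GS = 2.12 V

In saturation I_D = ½ k_n (V_GS − V_TN)², so V_GS − V_TN = √(2 I_D / k_n) = √(2 × 6.4 / 6.4) = 1.41 V.
V_GS = 0.71 + 1.41 = 2.12 V.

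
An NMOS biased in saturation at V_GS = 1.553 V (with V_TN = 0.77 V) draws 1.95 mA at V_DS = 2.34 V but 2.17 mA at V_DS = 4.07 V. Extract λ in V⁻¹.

λ = 0.0770 V⁻¹

With V_GS fixed, I_D ∝ (1 + λ V_DS) in saturation, so I_D2/I_D1 = (1 + λ V_DS2)/(1 + λ V_DS1).
2.17/1.95 = 1.113 = (1 + 4.07 λ)/(1 + 2.34 λ).
Solving: λ (I_D1 V_DS2 − I_D2 V_DS1) = I_D2 − I_D1, so λ = (2.17 − 1.95) / (1.95 × 4.07 − 2.17 × 2.34) = 0.22 / 2.86 = 0.077 V⁻¹.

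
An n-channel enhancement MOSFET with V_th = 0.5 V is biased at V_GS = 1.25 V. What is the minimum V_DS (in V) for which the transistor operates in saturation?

V_DS,sat = 0.750 V

The boundary between triode and saturation is V_DS = V_GS − V_th = V_ov.
V_ov = 1.25 − 0.5 = 0.75 V.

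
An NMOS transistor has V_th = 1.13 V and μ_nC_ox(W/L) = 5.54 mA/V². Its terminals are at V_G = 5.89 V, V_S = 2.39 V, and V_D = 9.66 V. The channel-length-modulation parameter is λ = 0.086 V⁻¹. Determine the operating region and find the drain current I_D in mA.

Saturation; I_D = 25.3 mA

V_GS = V_G − V_S = 5.89 − 2.39 = 3.5 V; V_DS = V_D − V_S = 9.66 − 2.39 = 7.27 V.
V_ov = V_GS − V_th = 3.5 − 1.13 = 2.37 V.
Since V_DS = 7.27 V ≥ V_ov = 2.37 V, the device is in saturation.
I_D = ½ k_n V_ov² (1 + λ V_DS) = 0.5 × 5.54 × 2.37² × (1 + 0.086 × 7.27) = 25.3 mA.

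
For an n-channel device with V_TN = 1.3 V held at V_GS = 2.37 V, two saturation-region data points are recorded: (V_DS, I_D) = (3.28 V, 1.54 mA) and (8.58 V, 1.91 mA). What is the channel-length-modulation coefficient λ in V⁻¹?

With V_GS fixed, I_D ∝ (1 + λ V_DS) in saturation, so I_D2/I_D1 = (1 + λ V_DS2)/(1 + λ V_DS1).
1.91/1.54 = 1.24 = (1 + 8.58 λ)/(1 + 3.28 λ).
Solving: λ (I_D1 V_DS2 − I_D2 V_DS1) = I_D2 − I_D1, so λ = (1.91 − 1.54) / (1.54 × 8.58 − 1.91 × 3.28) = 0.37 / 6.95 = 0.0532 V⁻¹.

λ = 0.0532 V⁻¹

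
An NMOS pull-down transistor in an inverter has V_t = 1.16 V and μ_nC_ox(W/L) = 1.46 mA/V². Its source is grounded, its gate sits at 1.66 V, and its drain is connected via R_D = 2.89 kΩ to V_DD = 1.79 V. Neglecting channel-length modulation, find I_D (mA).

V_GS = V_G = 1.66 V, so V_ov = 1.66 − 1.16 = 0.5 V.
Assume saturation: I_D = ½ k_n V_ov² = 0.5 × 1.46 × 0.5² = 0.182 mA, giving V_DS = V_DD − I_D R_D = 1.79 − 0.182 × 2.89 = 1.26 V.
V_DS = 1.26 V ≥ V_ov = 0.5 V, confirming saturation.

I_D = 0.182 mA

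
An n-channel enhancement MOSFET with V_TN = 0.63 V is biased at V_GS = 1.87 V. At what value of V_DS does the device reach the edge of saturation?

The boundary between triode and saturation is V_DS = V_GS − V_TN = V_ov.
V_ov = 1.87 − 0.63 = 1.24 V.

V_DS,sat = 1.24 V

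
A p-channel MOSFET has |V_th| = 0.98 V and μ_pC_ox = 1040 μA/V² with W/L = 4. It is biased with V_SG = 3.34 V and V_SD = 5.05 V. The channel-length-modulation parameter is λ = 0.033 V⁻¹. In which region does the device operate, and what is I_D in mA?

k_p = μ_pC_ox · (W/L) = 4.16 mA/V².
V_ov = V_SG − |V_th| = 3.34 − 0.98 = 2.36 V.
Since V_SD = 5.05 V ≥ V_ov = 2.36 V, the device is in saturation.
I_D = ½ k_p V_ov² (1 + λ V_SD) = 0.5 × 4.16 × 2.36² × (1 + 0.033 × 5.05) = 13.5 mA.

Saturation; I_D = 13.5 mA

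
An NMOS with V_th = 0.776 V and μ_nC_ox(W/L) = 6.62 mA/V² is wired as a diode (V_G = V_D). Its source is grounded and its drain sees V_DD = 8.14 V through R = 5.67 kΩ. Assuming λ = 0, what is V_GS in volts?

With gate tied to drain, V_GS = V_DS ≥ V_GS − V_th, so the device is in saturation.
KCL at the drain: ½ k_n (V_GS − V_th)² = (V_DD − V_GS)/R.
Let x = V_GS − 0.776. Then 18.8 x² + x − 7.364 = 0, giving x = 0.6 V (positive root), so V_GS = 1.38 V.
I_D = (V_DD − V_GS)/R = (8.14 − 1.38) / 5.67 = 1.19 mA.

V_GS = 1.38 V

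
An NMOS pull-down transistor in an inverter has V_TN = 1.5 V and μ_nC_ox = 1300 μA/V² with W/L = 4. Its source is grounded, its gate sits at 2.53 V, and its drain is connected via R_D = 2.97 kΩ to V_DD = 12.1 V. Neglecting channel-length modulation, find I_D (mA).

I_D = 2.76 mA

V_GS = V_G = 2.53 V, so V_ov = 2.53 − 1.5 = 1.03 V.
k_n = μ_nC_ox · (W/L) = 5.2 mA/V².
Assume saturation: I_D = ½ k_n V_ov² = 0.5 × 5.2 × 1.03² = 2.76 mA, giving V_DS = V_DD − I_D R_D = 12.1 − 2.76 × 2.97 = 3.91 V.
V_DS = 3.91 V ≥ V_ov = 1.03 V, confirming saturation.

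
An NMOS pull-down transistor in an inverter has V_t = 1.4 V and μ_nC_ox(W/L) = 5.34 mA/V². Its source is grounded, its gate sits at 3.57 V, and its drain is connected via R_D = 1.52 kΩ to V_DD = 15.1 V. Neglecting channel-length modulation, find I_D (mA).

V_GS = V_G = 3.57 V, so V_ov = 3.57 − 1.4 = 2.17 V.
Assume saturation: I_D = ½ k_n V_ov² = 0.5 × 5.34 × 2.17² = 12.6 mA, giving V_DS = V_DD − I_D R_D = 15.1 − 12.6 × 1.52 = -4.01 V.
But -4.01 V < V_ov = 2.17 V, so the device is actually in triode.
In triode I_D = k_n[V_ov V_DS − ½ V_DS²] and I_D = (V_DD − V_DS)/R_D. Equating: 4.06 V_DS² − 18.61 V_DS + 15.1 = 0, giving V_DS = 1.05 V (the root below V_ov).
I_D = (15.1 − 1.05) / 1.52 = 9.24 mA.

I_D = 9.24 mA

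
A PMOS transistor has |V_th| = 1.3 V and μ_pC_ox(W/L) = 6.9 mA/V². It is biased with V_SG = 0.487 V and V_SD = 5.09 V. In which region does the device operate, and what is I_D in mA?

V_SG = 0.487 V < |V_th| = 1.3 V, so the transistor is in cutoff.

Cutoff; I_D = 0 mA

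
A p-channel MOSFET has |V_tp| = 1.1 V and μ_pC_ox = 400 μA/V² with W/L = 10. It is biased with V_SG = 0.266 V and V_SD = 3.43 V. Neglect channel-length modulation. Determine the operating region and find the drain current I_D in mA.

V_SG = 0.266 V < |V_tp| = 1.1 V, so the transistor is in cutoff.

Cutoff; I_D = 0 mA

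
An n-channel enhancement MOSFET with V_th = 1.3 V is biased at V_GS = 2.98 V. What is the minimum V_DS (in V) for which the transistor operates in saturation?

V_DS,sat = 1.68 V

The boundary between triode and saturation is V_DS = V_GS − V_th = V_ov.
V_ov = 2.98 − 1.3 = 1.68 V.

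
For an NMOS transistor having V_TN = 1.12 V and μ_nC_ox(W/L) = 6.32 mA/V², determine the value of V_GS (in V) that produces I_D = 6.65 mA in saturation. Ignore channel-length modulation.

V_GS = 2.57 V

In saturation I_D = ½ k_n (V_GS − V_TN)², so V_GS − V_TN = √(2 I_D / k_n) = √(2 × 6.65 / 6.32) = 1.45 V.
V_GS = 1.12 + 1.45 = 2.57 V.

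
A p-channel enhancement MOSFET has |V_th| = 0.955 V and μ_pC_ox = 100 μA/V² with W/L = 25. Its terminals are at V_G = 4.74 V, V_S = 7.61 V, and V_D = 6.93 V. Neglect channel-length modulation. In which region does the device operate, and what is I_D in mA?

Triode; I_D = 2.68 mA

V_SG = V_S − V_G = 7.61 − 4.74 = 2.87 V; V_SD = V_S − V_D = 7.61 − 6.93 = 0.68 V.
k_p = μ_pC_ox · (W/L) = 2.5 mA/V².
V_ov = V_SG − |V_th| = 2.87 − 0.955 = 1.92 V.
Since V_SD = 0.68 V < V_ov = 1.92 V, the device is in the triode region.
I_D = k_p [V_ov · V_SD − ½ V_SD²] = 2.5 × [1.92 × 0.68 − 0.5 × 0.68²] = 2.68 mA.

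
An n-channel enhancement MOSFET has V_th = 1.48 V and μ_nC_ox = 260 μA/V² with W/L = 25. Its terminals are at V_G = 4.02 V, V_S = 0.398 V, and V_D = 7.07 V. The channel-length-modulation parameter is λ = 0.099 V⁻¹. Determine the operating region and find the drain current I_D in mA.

Saturation; I_D = 24.8 mA

V_GS = V_G − V_S = 4.02 − 0.398 = 3.62 V; V_DS = V_D − V_S = 7.07 − 0.398 = 6.67 V.
k_n = μ_nC_ox · (W/L) = 6.5 mA/V².
V_ov = V_GS − V_th = 3.62 − 1.48 = 2.14 V.
Since V_DS = 6.67 V ≥ V_ov = 2.14 V, the device is in saturation.
I_D = ½ k_n V_ov² (1 + λ V_DS) = 0.5 × 6.5 × 2.14² × (1 + 0.099 × 6.67) = 24.8 mA.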